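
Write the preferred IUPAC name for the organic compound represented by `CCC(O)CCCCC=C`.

Counting along the main chain through the –OH group and the multiple bond gives 9 carbons: the parent is nonane.
An alcohol (–OH) is the principal characteristic group, giving the suffix -ol.
The chain contains a C=C double bond, so the unsaturation ending is -ene.
The numbering direction is chosen so that numbering from this end puts the hydroxyl group at C-3 rather than C-7.
With this numbering: the hydroxyl at C-3; the double bond between C-8 and C-9.
The name is non-8-en-3-ol.

non-8-en-3-ol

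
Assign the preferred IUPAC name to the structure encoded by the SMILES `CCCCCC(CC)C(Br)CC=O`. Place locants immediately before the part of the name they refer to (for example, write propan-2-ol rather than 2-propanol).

3-bromo-4-ethylnonanal

The longest chain bearing the –CHO group is 9 carbons long (nonane).
The highest-priority functional group is an aldehyde (terminal –CHO), so the name ends in -al.
Number the chain so that the aldehyde carbon is C-1 by definition.
That gives a bromo group at C-3; an ethyl group at C-4.
Substituent prefixes are cited in alphabetical order (multiplying prefixes like di-/tri- are ignored for ordering).
Putting it together: 3-bromo-4-ethylnonanal.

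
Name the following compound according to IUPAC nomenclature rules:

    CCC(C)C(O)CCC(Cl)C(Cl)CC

7,8-dichloro-3-methyldecan-4-ol

The longest carbon chain that includes the –OH group has 10 carbons, so the parent hydride is decane.
The principal characteristic group is an alcohol (–OH), named with the suffix -ol.
Choose the numbering such that numbering from this end puts the hydroxyl group at C-4 rather than C-7.
With this numbering: the hydroxyl at C-4; chloro groups at C-7 and C-8; a methyl group at C-3.
Prefixes are listed alphabetically: chloro, methyl.
Putting it together: 7,8-dichloro-3-methyldecan-4-ol.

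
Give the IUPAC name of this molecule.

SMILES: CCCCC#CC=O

hept-2-ynal

The longest chain bearing the –CHO group and the multiple bond is 7 carbons long (heptane).
The principal characteristic group is an aldehyde (terminal –CHO), named with the suffix -al.
A C≡C triple bond in the chain gives the infix -yne-.
Choose the numbering such that the aldehyde carbon is C-1 by definition.
With this numbering: the triple bond between C-2 and C-3.
Assembling the pieces gives hept-2-ynal.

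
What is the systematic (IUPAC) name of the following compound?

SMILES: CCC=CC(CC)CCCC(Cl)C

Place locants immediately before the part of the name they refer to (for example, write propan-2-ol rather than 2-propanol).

9-chloro-5-ethyldec-3-ene

The longest chain bearing the multiple bond is 10 carbons long (decane).
The chain contains a C=C double bond, so the unsaturation ending is -ene.
Number the chain so that numbering from this end puts the double bond at C-3 rather than C-7.
That gives the double bond between C-3 and C-4; a chloro group at C-9; an ethyl group at C-5.
Prefixes are listed alphabetically: chloro, ethyl.
Putting it together: 9-chloro-5-ethyldec-3-ene.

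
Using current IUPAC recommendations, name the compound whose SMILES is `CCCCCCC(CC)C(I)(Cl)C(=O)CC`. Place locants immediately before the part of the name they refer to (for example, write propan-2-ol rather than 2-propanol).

4-chloro-5-ethyl-4-iodoundecan-3-one

Counting along the main chain through the carbonyl gives 11 carbons: the parent is undecane.
The highest-priority functional group is a ketone (C=O on an internal carbon), so the name ends in -one.
Number the chain so that numbering from this end puts the carbonyl group at C-3 rather than C-9.
This places the carbonyl at C-3; a chloro group at C-4; an ethyl group at C-5; an iodo group at C-4.
Substituent prefixes are cited in alphabetical order (multiplying prefixes like di-/tri- are ignored for ordering).
The name is 4-chloro-5-ethyl-4-iodoundecan-3-one.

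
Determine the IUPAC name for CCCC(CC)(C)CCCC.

The parent chain contains 8 carbons (octane).
Choose the numbering such that the substituent locant set {4,4} is lower than {5,5} at the first point of difference.
That gives an ethyl group at C-4; a methyl group at C-4.
Substituent prefixes are cited in alphabetical order (multiplying prefixes like di-/tri- are ignored for ordering).
Assembling the pieces gives 4-ethyl-4-methyloctane.

4-ethyl-4-methyloctane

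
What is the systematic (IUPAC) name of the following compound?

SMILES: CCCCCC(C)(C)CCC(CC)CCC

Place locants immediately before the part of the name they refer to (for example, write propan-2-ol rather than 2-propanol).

The parent chain contains 12 carbons (dodecane).
Choose the numbering such that the substituent locant set {4,7,7} is lower than {6,6,9} at the first point of difference.
That gives an ethyl group at C-4; two methyl groups at C-7.
Substituent prefixes are cited in alphabetical order (multiplying prefixes like di-/tri- are ignored for ordering).
Putting it together: 4-ethyl-7,7-dimethyldodecane.

4-ethyl-7,7-dimethyldodecane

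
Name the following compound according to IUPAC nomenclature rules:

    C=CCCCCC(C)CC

The longest chain bearing the multiple bond is 9 carbons long (nonane).
The chain contains a C=C double bond, so the unsaturation ending is -ene.
Number the chain so that numbering from this end puts the double bond at C-1 rather than C-8.
With this numbering: the double bond between C-1 and C-2; a methyl group at C-7.
The name is 7-methylnon-1-ene.

7-methylnon-1-ene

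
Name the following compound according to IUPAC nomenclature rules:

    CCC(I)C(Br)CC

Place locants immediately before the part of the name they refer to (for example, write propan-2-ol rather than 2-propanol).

3-bromo-4-iodohexane

The parent chain contains 6 carbons (hexane).
Choose the numbering such that the locant sets are identical either way, so the alphabetically earlier bromo substituent takes the lower locant (3 rather than 4).
This places a bromo group at C-3; an iodo group at C-4.
The substituents are ordered alphabetically, ignoring any di-/tri- multipliers.
The name is 3-bromo-4-iodohexane.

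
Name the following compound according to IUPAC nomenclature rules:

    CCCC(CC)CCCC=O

The longest chain bearing the –CHO group is 8 carbons long (octane).
The principal characteristic group is an aldehyde (terminal –CHO), named with the suffix -al.
Choose the numbering such that the aldehyde carbon is C-1 by definition.
This places an ethyl group at C-5.
The name is 5-ethyloctanal.

5-ethyloctanal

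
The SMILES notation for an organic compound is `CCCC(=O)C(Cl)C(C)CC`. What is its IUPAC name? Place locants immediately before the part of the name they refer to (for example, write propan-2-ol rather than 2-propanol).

The longest chain bearing the carbonyl is 8 carbons long (octane).
The principal characteristic group is a ketone (C=O on an internal carbon), named with the suffix -one.
Choose the numbering such that numbering from this end puts the carbonyl group at C-4 rather than C-5.
This places the carbonyl at C-4; a chloro group at C-5; a methyl group at C-6.
The substituents are ordered alphabetically, ignoring any di-/tri- multipliers.
The name is 5-chloro-6-methyloctan-4-one.

5-chloro-6-methyloctan-4-one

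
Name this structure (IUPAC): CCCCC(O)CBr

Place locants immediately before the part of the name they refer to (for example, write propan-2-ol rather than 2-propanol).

1-bromohexan-2-ol

The longest carbon chain that includes the –OH group has 6 carbons, so the parent hydride is hexane.
The principal characteristic group is an alcohol (–OH), named with the suffix -ol.
Number the chain so that numbering from this end puts the hydroxyl group at C-2 rather than C-5.
That gives the hydroxyl at C-2; a bromo group at C-1.
Assembling the pieces gives 1-bromohexan-2-ol.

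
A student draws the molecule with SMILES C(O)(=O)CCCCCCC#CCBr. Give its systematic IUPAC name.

The longest chain bearing the –COOH group and the multiple bond is 10 carbons long (decane).
A carboxylic acid (terminal –COOH) is the principal characteristic group, giving the suffix -oic acid.
The chain contains a C≡C triple bond, so the unsaturation ending is -yne.
Number the chain so that the carboxylic acid carbon is C-1 by definition.
That gives the triple bond between C-8 and C-9; a bromo group at C-10.
Putting it together: 10-bromodec-8-ynoic acid.

10-bromodec-8-ynoic acid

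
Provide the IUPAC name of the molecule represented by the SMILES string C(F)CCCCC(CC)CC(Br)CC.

8-bromo-6-ethyl-1-fluorodecane

The longest carbon chain is 10 atoms: the parent is decane.
Choose the numbering such that the substituent locant set {1,6,8} is lower than {3,5,10} at the first point of difference.
This places a bromo group at C-8; an ethyl group at C-6; a fluoro group at C-1.
The substituents are ordered alphabetically, ignoring any di-/tri- multipliers.
Assembling the pieces gives 8-bromo-6-ethyl-1-fluorodecane.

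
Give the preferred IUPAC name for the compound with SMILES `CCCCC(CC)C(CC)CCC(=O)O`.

4,5-diethylnonanoic acid

The longest chain bearing the –COOH group is 9 carbons long (nonane).
A carboxylic acid (terminal –COOH) is the principal characteristic group, giving the suffix -oic acid.
The numbering direction is chosen so that the carboxylic acid carbon is C-1 by definition.
With this numbering: ethyl groups at C-4 and C-5.
The name is 4,5-diethylnonanoic acid.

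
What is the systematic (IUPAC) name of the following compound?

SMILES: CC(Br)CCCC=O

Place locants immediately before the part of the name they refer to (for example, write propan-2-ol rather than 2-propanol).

Counting along the main chain through the –CHO group gives 6 carbons: the parent is hexane.
The highest-priority functional group is an aldehyde (terminal –CHO), so the name ends in -al.
The numbering direction is chosen so that the aldehyde carbon is C-1 by definition.
That gives a bromo group at C-5.
Putting it together: 5-bromohexanal.

5-bromohexanal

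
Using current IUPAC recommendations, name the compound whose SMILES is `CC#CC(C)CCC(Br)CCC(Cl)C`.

7-bromo-10-chloro-4-methylundec-2-yne

Counting along the main chain through the multiple bond gives 11 carbons: the parent is undecane.
There is one C≡C triple bond, indicated by the ending -yne.
Choose the numbering such that numbering from this end puts the triple bond at C-2 rather than C-9.
That gives the triple bond between C-2 and C-3; a bromo group at C-7; a chloro group at C-10; a methyl group at C-4.
The substituents are ordered alphabetically, ignoring any di-/tri- multipliers.
Assembling the pieces gives 7-bromo-10-chloro-4-methylundec-2-yne.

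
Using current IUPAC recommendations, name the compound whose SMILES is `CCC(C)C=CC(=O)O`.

4-methylhex-2-enoic acid

Counting along the main chain through the –COOH group and the multiple bond gives 6 carbons: the parent is hexane.
The principal characteristic group is a carboxylic acid (terminal –COOH), named with the suffix -oic acid.
There is one C=C double bond, indicated by the ending -ene.
Choose the numbering such that the carboxylic acid carbon is C-1 by definition.
That gives the double bond between C-2 and C-3; a methyl group at C-4.
The name is 4-methylhex-2-enoic acid.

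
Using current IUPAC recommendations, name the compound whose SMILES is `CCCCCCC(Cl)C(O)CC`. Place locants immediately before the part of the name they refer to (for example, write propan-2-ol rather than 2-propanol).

The longest carbon chain that includes the –OH group has 10 carbons, so the parent hydride is decane.
The principal characteristic group is an alcohol (–OH), named with the suffix -ol.
Number the chain so that numbering from this end puts the hydroxyl group at C-3 rather than C-8.
This places the hydroxyl at C-3; a chloro group at C-4.
Assembling the pieces gives 4-chlorodecan-3-ol.

4-chlorodecan-3-ol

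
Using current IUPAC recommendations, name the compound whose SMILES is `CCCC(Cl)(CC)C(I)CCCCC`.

4-chloro-4-ethyl-5-iododecane

The longest continuous carbon chain has 10 atoms, so the parent hydride is decane.
Choose the numbering such that the substituent locant set {4,4,5} is lower than {6,7,7} at the first point of difference.
This places a chloro group at C-4; an ethyl group at C-4; an iodo group at C-5.
Prefixes are listed alphabetically: chloro, ethyl, iodo.
Assembling the pieces gives 4-chloro-4-ethyl-5-iododecane.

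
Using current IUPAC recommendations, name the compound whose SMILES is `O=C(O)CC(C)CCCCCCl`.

The longest carbon chain that includes the –COOH group has 8 carbons, so the parent hydride is octane.
The highest-priority functional group is a carboxylic acid (terminal –COOH), so the name ends in -oic acid.
Number the chain so that the carboxylic acid carbon is C-1 by definition.
That gives a chloro group at C-8; a methyl group at C-3.
Substituent prefixes are cited in alphabetical order (multiplying prefixes like di-/tri- are ignored for ordering).
Putting it together: 8-chloro-3-methyloctanoic acid.

8-chloro-3-methyloctanoic acid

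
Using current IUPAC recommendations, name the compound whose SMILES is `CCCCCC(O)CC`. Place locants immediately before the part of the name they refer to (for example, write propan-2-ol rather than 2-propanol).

Counting along the main chain through the –OH group gives 8 carbons: the parent is octane.
An alcohol (–OH) is the principal characteristic group, giving the suffix -ol.
The numbering direction is chosen so that numbering from this end puts the hydroxyl group at C-3 rather than C-6.
With this numbering: the hydroxyl at C-3.
Putting it together: octan-3-ol.

octan-3-ol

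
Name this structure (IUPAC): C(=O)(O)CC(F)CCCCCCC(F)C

The longest carbon chain that includes the –COOH group has 11 carbons, so the parent hydride is undecane.
The highest-priority functional group is a carboxylic acid (terminal –COOH), so the name ends in -oic acid.
Number the chain so that the carboxylic acid carbon is C-1 by definition.
This places fluoro groups at C-3 and C-10.
The name is 3,10-difluoroundecanoic acid.

3,10-difluoroundecanoic acid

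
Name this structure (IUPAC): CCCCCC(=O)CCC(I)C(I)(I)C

2,2,3-triiodoundecan-6-one

The longest chain bearing the carbonyl is 11 carbons long (undecane).
The principal characteristic group is a ketone (C=O on an internal carbon), named with the suffix -one.
Number the chain so that the substituent locant set {2,2,3} is lower than {9,10,10} at the first point of difference.
That gives the carbonyl at C-6; iodo groups at C-2 (×2) and C-3.
The name is 2,2,3-triiodoundecan-6-one.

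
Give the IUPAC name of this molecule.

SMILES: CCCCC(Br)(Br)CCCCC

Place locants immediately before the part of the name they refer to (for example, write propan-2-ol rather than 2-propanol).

The parent chain contains 10 carbons (decane).
The numbering direction is chosen so that the substituent locant set {5,5} is lower than {6,6} at the first point of difference.
This places two bromo groups at C-5.
The name is 5,5-dibromodecane.

5,5-dibromodecane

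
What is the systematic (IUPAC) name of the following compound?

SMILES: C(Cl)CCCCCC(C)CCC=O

10-chloro-4-methyldecanal

The longest carbon chain that includes the –CHO group has 10 carbons, so the parent hydride is decane.
The highest-priority functional group is an aldehyde (terminal –CHO), so the name ends in -al.
Choose the numbering such that the aldehyde carbon is C-1 by definition.
This places a chloro group at C-10; a methyl group at C-4.
Prefixes are listed alphabetically: chloro, methyl.
Assembling the pieces gives 10-chloro-4-methyldecanal.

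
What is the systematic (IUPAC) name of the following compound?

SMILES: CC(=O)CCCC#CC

oct-6-yn-2-one

The longest carbon chain that includes the carbonyl and the multiple bond has 8 carbons, so the parent hydride is octane.
The principal characteristic group is a ketone (C=O on an internal carbon), named with the suffix -one.
The chain contains a C≡C triple bond, so the unsaturation ending is -yne.
Number the chain so that numbering from this end puts the carbonyl group at C-2 rather than C-7.
This places the carbonyl at C-2; the triple bond between C-6 and C-7.
Putting it together: oct-6-yn-2-one.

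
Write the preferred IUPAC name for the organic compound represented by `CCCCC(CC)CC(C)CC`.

The longest carbon chain is 9 atoms: the parent is nonane.
Choose the numbering such that the substituent locant set {3,5} is lower than {5,7} at the first point of difference.
With this numbering: an ethyl group at C-5; a methyl group at C-3.
The substituents are ordered alphabetically, ignoring any di-/tri- multipliers.
Assembling the pieces gives 5-ethyl-3-methylnonane.

5-ethyl-3-methylnonane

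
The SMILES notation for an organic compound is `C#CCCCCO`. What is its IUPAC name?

Counting along the main chain through the –OH group and the multiple bond gives 6 carbons: the parent is hexane.
The highest-priority functional group is an alcohol (–OH), so the name ends in -ol.
The chain contains a C≡C triple bond, so the unsaturation ending is -yne.
The numbering direction is chosen so that numbering from this end puts the hydroxyl group at C-1 rather than C-6.
This places the hydroxyl at C-1; the triple bond between C-5 and C-6.
The name is hex-5-yn-1-ol.

hex-5-yn-1-ol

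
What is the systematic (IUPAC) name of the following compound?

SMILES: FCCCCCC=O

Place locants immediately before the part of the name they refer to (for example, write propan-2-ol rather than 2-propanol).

6-fluorohexanal

Counting along the main chain through the –CHO group gives 6 carbons: the parent is hexane.
The highest-priority functional group is an aldehyde (terminal –CHO), so the name ends in -al.
The numbering direction is chosen so that the aldehyde carbon is C-1 by definition.
That gives a fluoro group at C-6.
Putting it together: 6-fluorohexanal.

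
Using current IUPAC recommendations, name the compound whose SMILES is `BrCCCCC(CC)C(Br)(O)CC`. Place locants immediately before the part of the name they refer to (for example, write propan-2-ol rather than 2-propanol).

Counting along the main chain through the –OH group gives 8 carbons: the parent is octane.
An alcohol (–OH) is the principal characteristic group, giving the suffix -ol.
The numbering direction is chosen so that numbering from this end puts the hydroxyl group at C-3 rather than C-6.
That gives the hydroxyl at C-3; bromo groups at C-3 and C-8; an ethyl group at C-4.
The substituents are ordered alphabetically, ignoring any di-/tri- multipliers.
Assembling the pieces gives 3,8-dibromo-4-ethyloctan-3-ol.

3,8-dibromo-4-ethyloctan-3-ol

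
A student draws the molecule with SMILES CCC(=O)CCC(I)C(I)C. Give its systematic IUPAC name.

Counting along the main chain through the carbonyl gives 8 carbons: the parent is octane.
A ketone (C=O on an internal carbon) is the principal characteristic group, giving the suffix -one.
Choose the numbering such that numbering from this end puts the carbonyl group at C-3 rather than C-6.
This places the carbonyl at C-3; iodo groups at C-6 and C-7.
The name is 6,7-diiodooctan-3-one.

6,7-diiodooctan-3-one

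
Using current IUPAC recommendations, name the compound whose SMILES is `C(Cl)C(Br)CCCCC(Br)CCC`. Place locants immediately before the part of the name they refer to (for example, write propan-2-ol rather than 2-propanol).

2,7-dibromo-1-chlorodecane

The longest continuous carbon chain has 10 atoms, so the parent hydride is decane.
Number the chain so that the substituent locant set {1,2,7} is lower than {4,9,10} at the first point of difference.
That gives bromo groups at C-2 and C-7; a chloro group at C-1.
The substituents are ordered alphabetically, ignoring any di-/tri- multipliers.
Putting it together: 2,7-dibromo-1-chlorodecane.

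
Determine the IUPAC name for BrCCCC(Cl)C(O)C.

The longest chain bearing the –OH group is 6 carbons long (hexane).
An alcohol (–OH) is the principal characteristic group, giving the suffix -ol.
The numbering direction is chosen so that numbering from this end puts the hydroxyl group at C-2 rather than C-5.
That gives the hydroxyl at C-2; a bromo group at C-6; a chloro group at C-3.
Substituent prefixes are cited in alphabetical order (multiplying prefixes like di-/tri- are ignored for ordering).
The name is 6-bromo-3-chlorohexan-2-ol.

6-bromo-3-chlorohexan-2-ol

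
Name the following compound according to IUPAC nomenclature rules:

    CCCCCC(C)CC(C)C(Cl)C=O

The longest chain bearing the –CHO group is 10 carbons long (decane).
The highest-priority functional group is an aldehyde (terminal –CHO), so the name ends in -al.
The numbering direction is chosen so that the aldehyde carbon is C-1 by definition.
This places a chloro group at C-2; methyl groups at C-3 and C-5.
Substituent prefixes are cited in alphabetical order (multiplying prefixes like di-/tri- are ignored for ordering).
The name is 2-chloro-3,5-dimethyldecanal.

2-chloro-3,5-dimethyldecanal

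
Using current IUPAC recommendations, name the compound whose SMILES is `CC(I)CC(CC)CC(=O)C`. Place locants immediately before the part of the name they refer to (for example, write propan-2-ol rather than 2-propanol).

4-ethyl-6-iodoheptan-2-one

The longest carbon chain that includes the carbonyl has 7 carbons, so the parent hydride is heptane.
A ketone (C=O on an internal carbon) is the principal characteristic group, giving the suffix -one.
The numbering direction is chosen so that numbering from this end puts the carbonyl group at C-2 rather than C-6.
This places the carbonyl at C-2; an ethyl group at C-4; an iodo group at C-6.
Prefixes are listed alphabetically: ethyl, iodo.
The name is 4-ethyl-6-iodoheptan-2-one.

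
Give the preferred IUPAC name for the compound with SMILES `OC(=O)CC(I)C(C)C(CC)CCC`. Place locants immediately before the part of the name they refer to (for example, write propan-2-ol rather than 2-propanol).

5-ethyl-3-iodo-4-methyloctanoic acid

The longest carbon chain that includes the –COOH group has 8 carbons, so the parent hydride is octane.
The principal characteristic group is a carboxylic acid (terminal –COOH), named with the suffix -oic acid.
Choose the numbering such that the carboxylic acid carbon is C-1 by definition.
That gives an ethyl group at C-5; an iodo group at C-3; a methyl group at C-4.
Prefixes are listed alphabetically: ethyl, iodo, methyl.
Putting it together: 5-ethyl-3-iodo-4-methyloctanoic acid.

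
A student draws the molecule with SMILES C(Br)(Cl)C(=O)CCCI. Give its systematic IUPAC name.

1-bromo-1-chloro-5-iodopentan-2-one

The longest chain bearing the carbonyl is 5 carbons long (pentane).
The principal characteristic group is a ketone (C=O on an internal carbon), named with the suffix -one.
The numbering direction is chosen so that numbering from this end puts the carbonyl group at C-2 rather than C-4.
This places the carbonyl at C-2; a bromo group at C-1; a chloro group at C-1; an iodo group at C-5.
Prefixes are listed alphabetically: bromo, chloro, iodo.
Putting it together: 1-bromo-1-chloro-5-iodopentan-2-one.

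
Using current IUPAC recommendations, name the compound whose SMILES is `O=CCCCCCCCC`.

nonanal

Counting along the main chain through the –CHO group gives 9 carbons: the parent is nonane.
The principal characteristic group is an aldehyde (terminal –CHO), named with the suffix -al.
Choose the numbering such that the aldehyde carbon is C-1 by definition.
Putting it together: nonanal.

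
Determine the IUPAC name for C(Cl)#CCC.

The longest chain bearing the multiple bond is 4 carbons long (butane).
The chain contains a C≡C triple bond, so the unsaturation ending is -yne.
Choose the numbering such that numbering from this end puts the triple bond at C-1 rather than C-3.
With this numbering: the triple bond between C-1 and C-2; a chloro group at C-1.
Assembling the pieces gives 1-chlorobut-1-yne.

1-chlorobut-1-yne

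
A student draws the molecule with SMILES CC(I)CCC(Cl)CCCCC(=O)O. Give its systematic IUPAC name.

6-chloro-9-iododecanoic acid

The longest chain bearing the –COOH group is 10 carbons long (decane).
The principal characteristic group is a carboxylic acid (terminal –COOH), named with the suffix -oic acid.
Choose the numbering such that the carboxylic acid carbon is C-1 by definition.
This places a chloro group at C-6; an iodo group at C-9.
The substituents are ordered alphabetically, ignoring any di-/tri- multipliers.
Assembling the pieces gives 6-chloro-9-iododecanoic acid.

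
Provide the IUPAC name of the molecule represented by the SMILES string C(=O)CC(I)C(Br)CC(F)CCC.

The longest carbon chain that includes the –CHO group has 9 carbons, so the parent hydride is nonane.
The principal characteristic group is an aldehyde (terminal –CHO), named with the suffix -al.
The numbering direction is chosen so that the aldehyde carbon is C-1 by definition.
With this numbering: a bromo group at C-4; a fluoro group at C-6; an iodo group at C-3.
Prefixes are listed alphabetically: bromo, fluoro, iodo.
Putting it together: 4-bromo-6-fluoro-3-iodononanal.

4-bromo-6-fluoro-3-iodononanal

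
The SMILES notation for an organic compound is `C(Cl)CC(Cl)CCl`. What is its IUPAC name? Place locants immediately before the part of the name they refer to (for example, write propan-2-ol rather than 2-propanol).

1,2,4-trichlorobutane

The parent chain contains 4 carbons (butane).
The numbering direction is chosen so that the substituent locant set {1,2,4} is lower than {1,3,4} at the first point of difference.
That gives chloro groups at C-1 and C-2 and C-4.
Assembling the pieces gives 1,2,4-trichlorobutane.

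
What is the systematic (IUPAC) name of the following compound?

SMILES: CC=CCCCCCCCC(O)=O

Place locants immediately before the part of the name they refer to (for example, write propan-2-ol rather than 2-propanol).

undec-9-enoic acid

The longest chain bearing the –COOH group and the multiple bond is 11 carbons long (undecane).
The principal characteristic group is a carboxylic acid (terminal –COOH), named with the suffix -oic acid.
The chain contains a C=C double bond, so the unsaturation ending is -ene.
Choose the numbering such that the carboxylic acid carbon is C-1 by definition.
That gives the double bond between C-9 and C-10.
Putting it together: undec-9-enoic acid.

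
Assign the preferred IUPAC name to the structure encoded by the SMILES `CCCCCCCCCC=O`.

decanal

The longest chain bearing the –CHO group is 10 carbons long (decane).
An aldehyde (terminal –CHO) is the principal characteristic group, giving the suffix -al.
Choose the numbering such that the aldehyde carbon is C-1 by definition.
The name is decanal.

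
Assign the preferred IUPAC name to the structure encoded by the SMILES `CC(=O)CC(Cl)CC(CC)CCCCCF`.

4-chloro-6-ethyl-11-fluoroundecan-2-one

Counting along the main chain through the carbonyl gives 11 carbons: the parent is undecane.
The principal characteristic group is a ketone (C=O on an internal carbon), named with the suffix -one.
Choose the numbering such that numbering from this end puts the carbonyl group at C-2 rather than C-10.
This places the carbonyl at C-2; a chloro group at C-4; an ethyl group at C-6; a fluoro group at C-11.
Prefixes are listed alphabetically: chloro, ethyl, fluoro.
Assembling the pieces gives 4-chloro-6-ethyl-11-fluoroundecan-2-one.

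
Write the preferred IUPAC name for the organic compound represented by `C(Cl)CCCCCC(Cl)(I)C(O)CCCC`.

Counting along the main chain through the –OH group gives 12 carbons: the parent is dodecane.
The principal characteristic group is an alcohol (–OH), named with the suffix -ol.
Number the chain so that numbering from this end puts the hydroxyl group at C-5 rather than C-8.
This places the hydroxyl at C-5; chloro groups at C-6 and C-12; an iodo group at C-6.
The substituents are ordered alphabetically, ignoring any di-/tri- multipliers.
The name is 6,12-dichloro-6-iodododecan-5-ol.

6,12-dichloro-6-iodododecan-5-ol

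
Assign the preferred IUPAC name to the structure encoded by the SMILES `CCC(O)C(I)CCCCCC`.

The longest chain bearing the –OH group is 10 carbons long (decane).
An alcohol (–OH) is the principal characteristic group, giving the suffix -ol.
Choose the numbering such that numbering from this end puts the hydroxyl group at C-3 rather than C-8.
This places the hydroxyl at C-3; an iodo group at C-4.
Assembling the pieces gives 4-iododecan-3-ol.

4-iododecan-3-ol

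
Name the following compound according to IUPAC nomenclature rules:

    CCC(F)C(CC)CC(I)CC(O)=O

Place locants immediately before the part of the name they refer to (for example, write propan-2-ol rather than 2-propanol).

5-ethyl-6-fluoro-3-iodooctanoic acid

Counting along the main chain through the –COOH group gives 8 carbons: the parent is octane.
The highest-priority functional group is a carboxylic acid (terminal –COOH), so the name ends in -oic acid.
Number the chain so that the carboxylic acid carbon is C-1 by definition.
With this numbering: an ethyl group at C-5; a fluoro group at C-6; an iodo group at C-3.
Substituent prefixes are cited in alphabetical order (multiplying prefixes like di-/tri- are ignored for ordering).
Putting it together: 5-ethyl-6-fluoro-3-iodooctanoic acid.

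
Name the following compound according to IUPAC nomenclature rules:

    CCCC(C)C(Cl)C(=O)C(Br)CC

The longest carbon chain that includes the carbonyl has 9 carbons, so the parent hydride is nonane.
A ketone (C=O on an internal carbon) is the principal characteristic group, giving the suffix -one.
The numbering direction is chosen so that numbering from this end puts the carbonyl group at C-4 rather than C-6.
With this numbering: the carbonyl at C-4; a bromo group at C-3; a chloro group at C-5; a methyl group at C-6.
Prefixes are listed alphabetically: bromo, chloro, methyl.
Putting it together: 3-bromo-5-chloro-6-methylnonan-4-one.

3-bromo-5-chloro-6-methylnonan-4-one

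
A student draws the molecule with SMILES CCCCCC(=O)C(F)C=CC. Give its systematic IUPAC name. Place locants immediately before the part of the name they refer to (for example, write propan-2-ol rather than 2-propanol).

4-fluorodec-2-en-5-one

Counting along the main chain through the carbonyl and the multiple bond gives 10 carbons: the parent is decane.
The principal characteristic group is a ketone (C=O on an internal carbon), named with the suffix -one.
The chain contains a C=C double bond, so the unsaturation ending is -ene.
Choose the numbering such that numbering from this end puts the carbonyl group at C-5 rather than C-6.
With this numbering: the carbonyl at C-5; the double bond between C-2 and C-3; a fluoro group at C-4.
The name is 4-fluorodec-2-en-5-one.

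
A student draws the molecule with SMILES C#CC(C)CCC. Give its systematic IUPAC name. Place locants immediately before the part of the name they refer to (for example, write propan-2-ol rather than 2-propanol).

Counting along the main chain through the multiple bond gives 6 carbons: the parent is hexane.
A C≡C triple bond in the chain gives the infix -yne-.
The numbering direction is chosen so that numbering from this end puts the triple bond at C-1 rather than C-5.
This places the triple bond between C-1 and C-2; a methyl group at C-3.
Putting it together: 3-methylhex-1-yne.

3-methylhex-1-yne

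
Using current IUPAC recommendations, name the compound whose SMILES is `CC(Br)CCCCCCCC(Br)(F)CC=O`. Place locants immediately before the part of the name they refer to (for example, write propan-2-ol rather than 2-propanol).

3,11-dibromo-3-fluorododecanal

The longest chain bearing the –CHO group is 12 carbons long (dodecane).
The principal characteristic group is an aldehyde (terminal –CHO), named with the suffix -al.
Choose the numbering such that the aldehyde carbon is C-1 by definition.
This places bromo groups at C-3 and C-11; a fluoro group at C-3.
Substituent prefixes are cited in alphabetical order (multiplying prefixes like di-/tri- are ignored for ordering).
Putting it together: 3,11-dibromo-3-fluorododecanal.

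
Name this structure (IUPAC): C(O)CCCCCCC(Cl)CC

The longest chain bearing the –OH group is 10 carbons long (decane).
An alcohol (–OH) is the principal characteristic group, giving the suffix -ol.
Choose the numbering such that numbering from this end puts the hydroxyl group at C-1 rather than C-10.
This places the hydroxyl at C-1; a chloro group at C-8.
Assembling the pieces gives 8-chlorodecan-1-ol.

8-chlorodecan-1-ol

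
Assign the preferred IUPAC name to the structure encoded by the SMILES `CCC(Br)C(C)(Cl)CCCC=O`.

6-bromo-5-chloro-5-methyloctanal

The longest carbon chain that includes the –CHO group has 8 carbons, so the parent hydride is octane.
An aldehyde (terminal –CHO) is the principal characteristic group, giving the suffix -al.
Number the chain so that the aldehyde carbon is C-1 by definition.
With this numbering: a bromo group at C-6; a chloro group at C-5; a methyl group at C-5.
Prefixes are listed alphabetically: bromo, chloro, methyl.
The name is 6-bromo-5-chloro-5-methyloctanal.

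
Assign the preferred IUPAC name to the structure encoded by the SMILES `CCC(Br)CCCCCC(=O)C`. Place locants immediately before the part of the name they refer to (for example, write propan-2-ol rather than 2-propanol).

8-bromodecan-2-one

The longest chain bearing the carbonyl is 10 carbons long (decane).
A ketone (C=O on an internal carbon) is the principal characteristic group, giving the suffix -one.
Number the chain so that numbering from this end puts the carbonyl group at C-2 rather than C-9.
This places the carbonyl at C-2; a bromo group at C-8.
The name is 8-bromodecan-2-one.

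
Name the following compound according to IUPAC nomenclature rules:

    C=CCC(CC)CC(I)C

4-ethyl-6-iodohept-1-ene

The longest carbon chain that includes the multiple bond has 7 carbons, so the parent hydride is heptane.
There is one C=C double bond, indicated by the ending -ene.
Number the chain so that numbering from this end puts the double bond at C-1 rather than C-6.
That gives the double bond between C-1 and C-2; an ethyl group at C-4; an iodo group at C-6.
Prefixes are listed alphabetically: ethyl, iodo.
The name is 4-ethyl-6-iodohept-1-ene.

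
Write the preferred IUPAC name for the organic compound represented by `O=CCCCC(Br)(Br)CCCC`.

The longest chain bearing the –CHO group is 9 carbons long (nonane).
The principal characteristic group is an aldehyde (terminal –CHO), named with the suffix -al.
Choose the numbering such that the aldehyde carbon is C-1 by definition.
That gives two bromo groups at C-5.
The name is 5,5-dibromononanal.

5,5-dibromononanal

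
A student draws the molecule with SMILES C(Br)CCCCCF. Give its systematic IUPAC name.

The longest continuous carbon chain has 6 atoms, so the parent hydride is hexane.
Choose the numbering such that the locant sets are identical either way, so the alphabetically earlier bromo substituent takes the lower locant (1 rather than 6).
That gives a bromo group at C-1; a fluoro group at C-6.
Prefixes are listed alphabetically: bromo, fluoro.
Assembling the pieces gives 1-bromo-6-fluorohexane.

1-bromo-6-fluorohexane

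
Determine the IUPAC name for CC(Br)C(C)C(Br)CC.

2,4-dibromo-3-methylhexane

The parent chain contains 6 carbons (hexane).
Number the chain so that the substituent locant set {2,3,4} is lower than {3,4,5} at the first point of difference.
That gives bromo groups at C-2 and C-4; a methyl group at C-3.
Prefixes are listed alphabetically: bromo, methyl.
Assembling the pieces gives 2,4-dibromo-3-methylhexane.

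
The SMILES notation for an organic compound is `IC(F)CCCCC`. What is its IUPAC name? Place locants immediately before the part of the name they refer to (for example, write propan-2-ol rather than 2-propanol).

The parent chain contains 6 carbons (hexane).
The numbering direction is chosen so that the substituent locant set {1,1} is lower than {6,6} at the first point of difference.
This places a fluoro group at C-1; an iodo group at C-1.
The substituents are ordered alphabetically, ignoring any di-/tri- multipliers.
Assembling the pieces gives 1-fluoro-1-iodohexane.

1-fluoro-1-iodohexane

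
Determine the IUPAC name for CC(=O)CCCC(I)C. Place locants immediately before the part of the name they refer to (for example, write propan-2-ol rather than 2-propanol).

The longest chain bearing the carbonyl is 7 carbons long (heptane).
A ketone (C=O on an internal carbon) is the principal characteristic group, giving the suffix -one.
The numbering direction is chosen so that numbering from this end puts the carbonyl group at C-2 rather than C-6.
That gives the carbonyl at C-2; an iodo group at C-6.
Putting it together: 6-iodoheptan-2-one.

6-iodoheptan-2-one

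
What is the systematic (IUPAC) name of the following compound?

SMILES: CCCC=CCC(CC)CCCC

The longest chain bearing the multiple bond is 11 carbons long (undecane).
The chain contains a C=C double bond, so the unsaturation ending is -ene.
Choose the numbering such that numbering from this end puts the double bond at C-4 rather than C-7.
With this numbering: the double bond between C-4 and C-5; an ethyl group at C-7.
Assembling the pieces gives 7-ethylundec-4-ene.

7-ethylundec-4-ene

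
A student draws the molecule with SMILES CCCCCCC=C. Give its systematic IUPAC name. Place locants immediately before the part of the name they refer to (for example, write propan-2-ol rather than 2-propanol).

Counting along the main chain through the multiple bond gives 8 carbons: the parent is octane.
The chain contains a C=C double bond, so the unsaturation ending is -ene.
The numbering direction is chosen so that numbering from this end puts the double bond at C-1 rather than C-7.
That gives the double bond between C-1 and C-2.
Assembling the pieces gives oct-1-ene.

oct-1-ene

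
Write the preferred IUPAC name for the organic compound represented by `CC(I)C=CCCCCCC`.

2-iododec-3-ene

The longest carbon chain that includes the multiple bond has 10 carbons, so the parent hydride is decane.
The chain contains a C=C double bond, so the unsaturation ending is -ene.
Number the chain so that numbering from this end puts the double bond at C-3 rather than C-7.
That gives the double bond between C-3 and C-4; an iodo group at C-2.
Assembling the pieces gives 2-iododec-3-ene.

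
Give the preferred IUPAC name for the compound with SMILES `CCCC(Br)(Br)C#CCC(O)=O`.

5,5-dibromooct-3-ynoic acid

Counting along the main chain through the –COOH group and the multiple bond gives 8 carbons: the parent is octane.
The principal characteristic group is a carboxylic acid (terminal –COOH), named with the suffix -oic acid.
The chain contains a C≡C triple bond, so the unsaturation ending is -yne.
Choose the numbering such that the carboxylic acid carbon is C-1 by definition.
That gives the triple bond between C-3 and C-4; two bromo groups at C-5.
Putting it together: 5,5-dibromooct-3-ynoic acid.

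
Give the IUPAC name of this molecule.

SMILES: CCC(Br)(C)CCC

The longest carbon chain is 6 atoms: the parent is hexane.
Number the chain so that the substituent locant set {3,3} is lower than {4,4} at the first point of difference.
This places a bromo group at C-3; a methyl group at C-3.
Prefixes are listed alphabetically: bromo, methyl.
Assembling the pieces gives 3-bromo-3-methylhexane.

3-bromo-3-methylhexane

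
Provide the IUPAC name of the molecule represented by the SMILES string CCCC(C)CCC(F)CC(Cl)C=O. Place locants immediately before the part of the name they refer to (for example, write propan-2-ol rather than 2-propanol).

2-chloro-4-fluoro-7-methyldecanal

Counting along the main chain through the –CHO group gives 10 carbons: the parent is decane.
The principal characteristic group is an aldehyde (terminal –CHO), named with the suffix -al.
Choose the numbering such that the aldehyde carbon is C-1 by definition.
This places a chloro group at C-2; a fluoro group at C-4; a methyl group at C-7.
Substituent prefixes are cited in alphabetical order (multiplying prefixes like di-/tri- are ignored for ordering).
Assembling the pieces gives 2-chloro-4-fluoro-7-methyldecanal.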